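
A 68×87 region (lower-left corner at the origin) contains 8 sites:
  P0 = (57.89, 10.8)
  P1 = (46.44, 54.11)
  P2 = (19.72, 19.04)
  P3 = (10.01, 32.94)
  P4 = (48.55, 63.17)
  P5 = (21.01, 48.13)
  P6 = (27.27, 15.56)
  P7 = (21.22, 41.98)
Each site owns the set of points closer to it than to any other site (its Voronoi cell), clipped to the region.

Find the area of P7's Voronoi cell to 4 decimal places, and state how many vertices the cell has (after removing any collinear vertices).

1. box [0,68]×[0,87]: [(0, 0) (68, 0) (68, 87) (0, 87)]
2. ⊥bis P7·P0 via (39.555,26.39): [(0, 0) (17.1159, 0) (68, 59.8434) (68, 87) (0, 87)]  |A|=4393.4616
3. ⊥bis P7·P1 via (33.83,48.045): [(0, 0) (17.1159, 0) (42.5508, 29.9133) (15.0939, 87) (0, 87)]  |A|=2537.7868
4. ⊥bis P7·P2 via (20.47,30.51): [(0, 31.8485) (41.8685, 29.1108) (42.5508, 29.9133) (15.0939, 87) (0, 87)]  |A|=1621.9338
5. ⊥bis P7·P3 via (15.615,37.46): [(0, 56.8233) (21.2614, 30.4583) (41.8685, 29.1108) (42.5508, 29.9133) (15.0939, 87) (0, 87)]  |A|=1356.4346
6. ⊥bis P7·P4 via (34.885,52.575): [(0, 56.8233) (21.2614, 30.4583) (41.8685, 29.1108) (42.5508, 29.9133) (26.3676, 63.5604) (8.194, 87) (0, 87)]  |A|=1275.5687
7. ⊥bis P7·P5 via (21.115,45.055): [(9.8017, 44.6687) (21.2614, 30.4583) (41.8685, 29.1108) (42.5508, 29.9133) (35.0394, 45.5305)]  |A|=357.1786
8. ⊥bis P7·P6 via (24.245,28.77): [(9.8017, 44.6687) (21.2614, 30.4583) (29.3172, 29.9315) (41.23, 32.6594) (35.0394, 45.5305)]  |A|=333.7038
9. canonical 5-gon: [(9.8017, 44.6687) (21.2614, 30.4583) (29.3172, 29.9315) (41.23, 32.6594) (35.0394, 45.5305)]
10. shoelace: 333.7038

Area of P7's cell: 333.7038 (5 vertices)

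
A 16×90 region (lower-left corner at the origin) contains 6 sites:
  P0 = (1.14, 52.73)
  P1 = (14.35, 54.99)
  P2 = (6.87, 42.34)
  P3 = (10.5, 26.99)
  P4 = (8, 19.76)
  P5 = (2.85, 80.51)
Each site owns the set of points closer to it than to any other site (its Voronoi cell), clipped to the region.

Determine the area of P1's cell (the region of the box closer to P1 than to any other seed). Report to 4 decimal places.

1. box [0,16]×[0,90]: [(0, 0) (16, 0) (16, 90) (0, 90)]
2. ⊥bis P1·P0 via (7.745,53.86): [(16, 5.6084) (16, 90) (1.5621, 90)]  |A|=609.2195
3. ⊥bis P1·P2 via (10.61,48.665): [(8.4114, 49.9651) (16, 45.4779) (16, 90) (1.5621, 90)]  |A|=457.9419
4. ⊥bis P1·P3 via (12.425,40.99): [(8.4114, 49.9651) (16, 45.4779) (16, 90) (1.5621, 90)]  |A|=457.9419
5. ⊥bis P1·P4 via (11.175,37.375): [(8.4114, 49.9651) (16, 45.4779) (16, 90) (1.5621, 90)]  |A|=457.9419
6. ⊥bis P1·P5 via (8.6,67.75): [(5.6, 66.3981) (8.4114, 49.9651) (16, 45.4779) (16, 71.0846)]  |A|=189.2004
7. canonical 4-gon: [(5.6, 66.3981) (8.4114, 49.9651) (16, 45.4779) (16, 71.0846)]
8. shoelace: 189.2004

Area of P1's cell: 189.2004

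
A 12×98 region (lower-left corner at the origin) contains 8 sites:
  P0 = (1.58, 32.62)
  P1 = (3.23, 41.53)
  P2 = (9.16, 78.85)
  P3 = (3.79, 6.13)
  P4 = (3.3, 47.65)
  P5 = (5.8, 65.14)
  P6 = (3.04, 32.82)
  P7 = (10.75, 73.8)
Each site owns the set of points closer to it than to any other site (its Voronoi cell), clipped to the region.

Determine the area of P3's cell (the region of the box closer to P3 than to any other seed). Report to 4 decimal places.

1. box [0,12]×[0,98]: [(0, 0) (12, 0) (12, 98) (0, 98)]
2. ⊥bis P3·P0 via (2.685,19.375): [(0, 19.151) (0, 0) (12, 0) (12, 20.1521)]  |A|=235.8188
3. ⊥bis P3·P1 via (3.51,23.83): [(0, 19.151) (0, 0) (12, 0) (12, 20.1521)]  |A|=235.8188
4. ⊥bis P3·P2 via (6.475,42.49): [(0, 19.151) (0, 0) (12, 0) (12, 20.1521)]  |A|=235.8188
5. ⊥bis P3·P4 via (3.545,26.89): [(0, 19.151) (0, 0) (12, 0) (12, 20.1521)]  |A|=235.8188
6. ⊥bis P3·P5 via (4.795,35.635): [(0, 19.151) (0, 0) (12, 0) (12, 20.1521)]  |A|=235.8188
7. ⊥bis P3·P6 via (3.415,19.475): [(4.1217, 19.4949) (0, 19.151) (0, 0) (12, 0) (12, 19.7162)]  |A|=234.1017
8. ⊥bis P3·P7 via (7.27,39.965): [(4.1217, 19.4949) (0, 19.151) (0, 0) (12, 0) (12, 19.7162)]  |A|=234.1017
9. canonical 5-gon: [(4.1217, 19.4949) (0, 19.151) (0, 0) (12, 0) (12, 19.7162)]
10. shoelace: 234.1017

Area of P3's cell: 234.1017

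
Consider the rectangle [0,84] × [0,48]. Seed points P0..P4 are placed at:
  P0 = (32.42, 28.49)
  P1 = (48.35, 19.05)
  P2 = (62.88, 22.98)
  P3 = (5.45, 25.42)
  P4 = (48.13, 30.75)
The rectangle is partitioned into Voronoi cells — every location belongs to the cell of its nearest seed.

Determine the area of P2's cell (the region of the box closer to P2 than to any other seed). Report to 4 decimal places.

1. box [0,84]×[0,48]: [(0, 0) (84, 0) (84, 48) (0, 48)]
2. ⊥bis P2·P0 via (47.65,25.735): [(42.9947, 0) (84, 0) (84, 48) (51.6776, 48)]  |A|=1759.8648
3. ⊥bis P2·P1 via (55.615,21.015): [(50.3305, 40.553) (61.299, 0) (84, 0) (84, 48) (51.6776, 48)]  |A|=1388.7176
4. ⊥bis P2·P3 via (34.165,24.2): [(50.3305, 40.553) (61.299, 0) (84, 0) (84, 48) (51.6776, 48)]  |A|=1388.7176
5. ⊥bis P2·P4 via (55.505,26.865): [(54.5322, 25.0183) (61.299, 0) (84, 0) (84, 48) (66.6385, 48)]  |A|=1190.6955
6. canonical 5-gon: [(54.5322, 25.0183) (61.299, 0) (84, 0) (84, 48) (66.6385, 48)]
7. shoelace: 1190.6955

Area of P2's cell: 1190.6955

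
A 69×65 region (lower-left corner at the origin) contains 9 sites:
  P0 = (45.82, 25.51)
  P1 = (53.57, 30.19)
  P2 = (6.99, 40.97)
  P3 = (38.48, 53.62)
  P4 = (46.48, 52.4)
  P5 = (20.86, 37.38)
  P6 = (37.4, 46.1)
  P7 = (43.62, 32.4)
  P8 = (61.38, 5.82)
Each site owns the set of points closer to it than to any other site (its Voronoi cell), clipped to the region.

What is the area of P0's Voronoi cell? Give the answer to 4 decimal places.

Area of P0's cell: 627.1492

1. box [0,69]×[0,65]: [(0, 0) (69, 0) (69, 65) (0, 65)]
2. ⊥bis P0·P1 via (49.695,27.85): [(0, 0) (66.5128, 0) (27.2612, 65) (0, 65)]  |A|=3047.655
3. ⊥bis P0·P2 via (26.405,33.24): [(13.1706, 0) (66.5128, 0) (34.3658, 53.2348)]  |A|=1419.8302
4. ⊥bis P0·P3 via (42.15,39.565): [(27.3886, 35.7106) (13.1706, 0) (66.5128, 0) (42.5565, 39.6712)]  |A|=1300.7441
5. ⊥bis P0·P4 via (46.15,38.955): [(40.3583, 39.0972) (27.3886, 35.7106) (13.1706, 0) (66.5128, 0) (42.9415, 39.0338)]  |A|=1299.933
6. ⊥bis P0·P5 via (33.34,31.445): [(40.3583, 39.0972) (36.4999, 38.0897) (18.386, 0) (66.5128, 0) (42.9415, 39.0338)]  |A|=1054.8357
7. ⊥bis P0·P6 via (41.61,35.805): [(33.9174, 32.6592) (18.386, 0) (66.5128, 0) (44.2414, 36.8811)]  |A|=1023.2849
8. ⊥bis P0·P7 via (44.72,28.955): [(29.9064, 24.225) (18.386, 0) (66.5128, 0) (48.3314, 30.1081)]  |A|=913.7879
9. ⊥bis P0·P8 via (53.6,15.665): [(29.9064, 24.225) (18.386, 0) (33.7771, 0) (55.9376, 17.5123) (48.3314, 30.1081)]  |A|=627.1492
10. canonical 5-gon: [(29.9064, 24.225) (18.386, 0) (33.7771, 0) (55.9376, 17.5123) (48.3314, 30.1081)]
11. shoelace: 627.1492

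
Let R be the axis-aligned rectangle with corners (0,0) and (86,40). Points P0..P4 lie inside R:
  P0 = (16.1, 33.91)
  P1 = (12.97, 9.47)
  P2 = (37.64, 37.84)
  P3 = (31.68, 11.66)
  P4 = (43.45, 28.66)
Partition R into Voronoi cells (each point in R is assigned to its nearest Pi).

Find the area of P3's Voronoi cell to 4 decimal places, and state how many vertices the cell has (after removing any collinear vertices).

1. box [0,86]×[0,40]: [(0, 0) (86, 0) (86, 40) (0, 40)]
2. ⊥bis P3·P0 via (23.89,22.785): [(0, 6.0566) (0, 0) (86, 0) (86, 40) (48.475, 40)]  |A|=2617.2982
3. ⊥bis P3·P1 via (22.325,10.565): [(21.1216, 20.8465) (23.5616, 0) (86, 0) (86, 40) (48.475, 40)]  |A|=2307.7471
4. ⊥bis P3·P2 via (34.66,24.75): [(28.6501, 26.1182) (21.1216, 20.8465) (23.5616, 0) (86, 0) (86, 13.0622)]  |A|=1274.8498
5. ⊥bis P3·P4 via (37.565,20.16): [(29.1108, 26.0133) (28.6501, 26.1182) (21.1216, 20.8465) (23.5616, 0) (66.6831, 0)]  |A|=652.0521
6. canonical 5-gon: [(29.1108, 26.0133) (28.6501, 26.1182) (21.1216, 20.8465) (23.5616, 0) (66.6831, 0)]
7. shoelace: 652.0521

Area of P3's cell: 652.0521 (5 vertices)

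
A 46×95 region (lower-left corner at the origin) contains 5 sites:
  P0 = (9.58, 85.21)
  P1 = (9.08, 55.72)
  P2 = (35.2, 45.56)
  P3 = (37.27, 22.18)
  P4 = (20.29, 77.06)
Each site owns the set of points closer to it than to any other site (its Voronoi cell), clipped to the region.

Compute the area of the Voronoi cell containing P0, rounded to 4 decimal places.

1. box [0,46]×[0,95]: [(0, 0) (46, 0) (46, 95) (0, 95)]
2. ⊥bis P0·P1 via (9.33,70.465): [(0, 70.6232) (46, 69.8433) (46, 95) (0, 95)]  |A|=1139.2716
3. ⊥bis P0·P2 via (22.39,65.385): [(0, 70.6232) (29.717, 70.1193) (46, 80.6407) (46, 95) (0, 95)]  |A|=1051.3641
4. ⊥bis P0·P3 via (23.425,53.695): [(0, 70.6232) (29.717, 70.1193) (46, 80.6407) (46, 95) (0, 95)]  |A|=1051.3641
5. ⊥bis P0·P4 via (14.935,81.135): [(0, 70.6232) (6.8475, 70.5071) (25.4859, 95) (0, 95)]  |A|=395.5712
6. canonical 4-gon: [(0, 70.6232) (6.8475, 70.5071) (25.4859, 95) (0, 95)]
7. shoelace: 395.5712

Area of P0's cell: 395.5712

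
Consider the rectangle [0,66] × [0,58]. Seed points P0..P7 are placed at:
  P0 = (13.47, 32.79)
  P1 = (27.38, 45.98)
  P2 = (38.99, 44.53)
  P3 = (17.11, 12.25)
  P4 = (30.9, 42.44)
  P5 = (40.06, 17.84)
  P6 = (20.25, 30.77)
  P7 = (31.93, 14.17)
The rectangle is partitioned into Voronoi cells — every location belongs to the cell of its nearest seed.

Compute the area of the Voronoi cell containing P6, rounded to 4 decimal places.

1. box [0,66]×[0,58]: [(0, 0) (66, 0) (66, 58) (0, 58)]
2. ⊥bis P6·P0 via (16.86,31.78): [(7.3916, 0) (66, 0) (66, 58) (24.6719, 58)]  |A|=2898.1591
3. ⊥bis P6·P1 via (23.815,38.375): [(19.4364, 40.4276) (7.3916, 0) (66, 0) (66, 18.5999)]  |A|=1617.7361
4. ⊥bis P6·P2 via (29.62,37.65): [(31.855, 34.6061) (19.4364, 40.4276) (7.3916, 0) (57.2648, 0)]  |A|=1149.0443
5. ⊥bis P6·P3 via (18.68,21.51): [(44.7116, 17.0964) (31.855, 34.6061) (19.4364, 40.4276) (14.0349, 22.2976)]  |A|=363.4325
6. ⊥bis P6·P4 via (25.575,36.605): [(44.7116, 17.0964) (40.1613, 23.2936) (23.4459, 38.548) (19.4364, 40.4276) (14.0349, 22.2976)]  |A|=332.2397
7. ⊥bis P6·P5 via (30.155,24.305): [(27.3691, 20.0368) (33.4766, 29.394) (23.4459, 38.548) (19.4364, 40.4276) (14.0349, 22.2976)]  |A|=235.2881
8. ⊥bis P6·P7 via (26.09,22.47): [(23.5517, 20.684) (31.3924, 26.2009) (33.4766, 29.394) (23.4459, 38.548) (19.4364, 40.4276) (14.0349, 22.2976)]  |A|=222.2206
9. canonical 6-gon: [(23.5517, 20.684) (31.3924, 26.2009) (33.4766, 29.394) (23.4459, 38.548) (19.4364, 40.4276) (14.0349, 22.2976)]
10. shoelace: 222.2206

Area of P6's cell: 222.2206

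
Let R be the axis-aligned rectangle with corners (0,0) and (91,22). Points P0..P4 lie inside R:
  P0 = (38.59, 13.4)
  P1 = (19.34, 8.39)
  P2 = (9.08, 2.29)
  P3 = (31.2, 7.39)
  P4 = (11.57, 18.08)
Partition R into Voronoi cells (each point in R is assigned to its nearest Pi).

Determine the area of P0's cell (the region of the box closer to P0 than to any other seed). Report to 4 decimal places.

1. box [0,91]×[0,22]: [(0, 0) (91, 0) (91, 22) (0, 22)]
2. ⊥bis P0·P1 via (28.965,10.895): [(31.8005, 0) (91, 0) (91, 22) (26.0748, 22)]  |A|=1365.3712
3. ⊥bis P0·P2 via (23.835,7.845): [(31.8005, 0) (91, 0) (91, 22) (26.0748, 22)]  |A|=1365.3712
4. ⊥bis P0·P3 via (34.895,10.395): [(26.3655, 20.883) (43.3488, 0) (91, 0) (91, 22) (26.0748, 22)]  |A|=1244.7895
5. ⊥bis P0·P4 via (25.08,15.74): [(26.1285, 21.7936) (26.3655, 20.883) (43.3488, 0) (91, 0) (91, 22) (26.1643, 22)]  |A|=1244.7803
6. canonical 6-gon: [(26.1285, 21.7936) (26.3655, 20.883) (43.3488, 0) (91, 0) (91, 22) (26.1643, 22)]
7. shoelace: 1244.7803

Area of P0's cell: 1244.7803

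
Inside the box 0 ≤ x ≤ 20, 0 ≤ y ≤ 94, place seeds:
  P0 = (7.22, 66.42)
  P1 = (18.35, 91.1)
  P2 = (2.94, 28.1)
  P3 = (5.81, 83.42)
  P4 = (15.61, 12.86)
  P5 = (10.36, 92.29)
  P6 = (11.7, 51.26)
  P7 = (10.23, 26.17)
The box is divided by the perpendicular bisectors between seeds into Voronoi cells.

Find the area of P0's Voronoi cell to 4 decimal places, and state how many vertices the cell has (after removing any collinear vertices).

Area of P0's cell: 323.9242 (5 vertices)

1. box [0,20]×[0,94]: [(0, 0) (20, 0) (20, 94) (0, 94)]
2. ⊥bis P0·P1 via (12.785,78.76): [(0, 84.5257) (0, 0) (20, 0) (20, 75.5062)]  |A|=1600.3192
3. ⊥bis P0·P2 via (5.08,47.26): [(0, 84.5257) (0, 47.8274) (20, 45.5936) (20, 75.5062)]  |A|=666.1096
4. ⊥bis P0·P3 via (6.515,74.92): [(19.0032, 75.9558) (0, 74.3796) (0, 47.8274) (20, 45.5936) (20, 75.5062)]  |A|=569.7061
5. ⊥bis P0·P4 via (11.415,39.64): [(19.0032, 75.9558) (0, 74.3796) (0, 47.8274) (20, 45.5936) (20, 75.5062)]  |A|=569.7061
6. ⊥bis P0·P5 via (8.79,79.355): [(19.0032, 75.9558) (0, 74.3796) (0, 47.8274) (20, 45.5936) (20, 75.5062)]  |A|=569.7061
7. ⊥bis P0·P6 via (9.46,58.84): [(19.0032, 75.9558) (0, 74.3796) (0, 56.0444) (20, 61.9547) (20, 75.5062)]  |A|=323.9242
8. ⊥bis P0·P7 via (8.725,46.295): [(19.0032, 75.9558) (0, 74.3796) (0, 56.0444) (20, 61.9547) (20, 75.5062)]  |A|=323.9242
9. canonical 5-gon: [(19.0032, 75.9558) (0, 74.3796) (0, 56.0444) (20, 61.9547) (20, 75.5062)]
10. shoelace: 323.9242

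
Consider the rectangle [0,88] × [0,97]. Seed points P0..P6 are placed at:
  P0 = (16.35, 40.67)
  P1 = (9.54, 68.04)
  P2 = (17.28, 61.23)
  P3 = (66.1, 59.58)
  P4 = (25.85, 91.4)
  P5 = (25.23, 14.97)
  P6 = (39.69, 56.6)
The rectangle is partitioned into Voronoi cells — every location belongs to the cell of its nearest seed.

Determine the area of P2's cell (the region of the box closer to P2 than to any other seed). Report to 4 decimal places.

Area of P2's cell: 412.2139

1. box [0,88]×[0,97]: [(0, 0) (88, 0) (88, 97) (0, 97)]
2. ⊥bis P2·P0 via (16.815,50.95): [(0, 51.7106) (88, 47.7301) (88, 97) (0, 97)]  |A|=4160.6111
3. ⊥bis P2·P1 via (13.41,64.635): [(1.9605, 51.6219) (88, 47.7301) (88, 97) (41.8862, 97)]  |A|=3165.8588
4. ⊥bis P2·P3 via (41.69,60.405): [(1.9605, 51.6219) (41.333, 49.841) (42.9268, 97) (41.8862, 97)]  |A|=953.4139
5. ⊥bis P2·P4 via (21.565,76.315): [(23.2624, 75.8328) (1.9605, 51.6219) (41.333, 49.841) (42.0312, 70.5014)]  |A|=691.3387
6. ⊥bis P2·P5 via (21.255,38.1): [(23.2624, 75.8328) (1.9605, 51.6219) (41.333, 49.841) (42.0312, 70.5014)]  |A|=691.3387
7. ⊥bis P2·P6 via (28.485,58.915): [(31.497, 73.4937) (23.2624, 75.8328) (1.9605, 51.6219) (26.7466, 50.5008)]  |A|=412.2139
8. canonical 4-gon: [(31.497, 73.4937) (23.2624, 75.8328) (1.9605, 51.6219) (26.7466, 50.5008)]
9. shoelace: 412.2139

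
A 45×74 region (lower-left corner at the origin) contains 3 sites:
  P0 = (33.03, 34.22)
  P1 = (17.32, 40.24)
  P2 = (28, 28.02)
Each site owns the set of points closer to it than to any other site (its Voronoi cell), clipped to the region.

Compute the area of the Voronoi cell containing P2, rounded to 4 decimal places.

1. box [0,45]×[0,74]: [(0, 0) (45, 0) (45, 74) (0, 74)]
2. ⊥bis P2·P0 via (30.515,31.12): [(0, 55.8765) (0, 0) (45, 0) (45, 19.3685)]  |A|=1693.0121
3. ⊥bis P2·P1 via (22.66,34.13): [(24.6553, 35.8739) (0, 14.3257) (0, 0) (45, 0) (45, 19.3685)]  |A|=1180.787
4. canonical 5-gon: [(24.6553, 35.8739) (0, 14.3257) (0, 0) (45, 0) (45, 19.3685)]
5. shoelace: 1180.787

Area of P2's cell: 1180.7870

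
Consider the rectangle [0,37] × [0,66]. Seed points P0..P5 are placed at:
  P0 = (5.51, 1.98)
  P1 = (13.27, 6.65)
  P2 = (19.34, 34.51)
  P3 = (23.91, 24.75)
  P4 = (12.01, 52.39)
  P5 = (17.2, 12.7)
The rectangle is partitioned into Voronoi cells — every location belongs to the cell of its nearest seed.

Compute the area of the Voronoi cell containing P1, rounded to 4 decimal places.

1. box [0,37]×[0,66]: [(0, 0) (37, 0) (37, 66) (0, 66)]
2. ⊥bis P1·P0 via (9.39,4.315): [(0, 19.9181) (11.9868, 0) (37, 0) (37, 66) (0, 66)]  |A|=2322.6231
3. ⊥bis P1·P2 via (16.305,20.58): [(0, 24.1325) (0, 19.9181) (11.9868, 0) (37, 0) (37, 16.0711)]  |A|=624.3884
4. ⊥bis P1·P3 via (18.59,15.7): [(6.7454, 22.6628) (0, 24.1325) (0, 19.9181) (11.9868, 0) (37, 0) (37, 4.8778)]  |A|=455.0638
5. ⊥bis P1·P4 via (12.64,29.52): [(6.7454, 22.6628) (0, 24.1325) (0, 19.9181) (11.9868, 0) (37, 0) (37, 4.8778)]  |A|=455.0638
6. ⊥bis P1·P5 via (15.235,9.675): [(0.3425, 19.349) (11.9868, 0) (30.1291, 0)]  |A|=175.5175
7. canonical 3-gon: [(0.3425, 19.349) (11.9868, 0) (30.1291, 0)]
8. shoelace: 175.5175

Area of P1's cell: 175.5175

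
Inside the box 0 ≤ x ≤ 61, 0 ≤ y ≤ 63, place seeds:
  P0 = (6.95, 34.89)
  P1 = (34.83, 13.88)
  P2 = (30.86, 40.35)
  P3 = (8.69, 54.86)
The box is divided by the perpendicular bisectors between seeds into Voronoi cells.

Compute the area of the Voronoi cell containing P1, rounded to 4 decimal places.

1. box [0,61]×[0,63]: [(0, 0) (61, 0) (61, 63) (0, 63)]
2. ⊥bis P1·P0 via (20.89,24.385): [(2.5138, 0) (61, 0) (61, 63) (49.9898, 63)]  |A|=2189.1385
3. ⊥bis P1·P2 via (32.845,27.115): [(21.6861, 25.4414) (2.5138, 0) (61, 0) (61, 31.3377)]  |A|=1359.9892
4. ⊥bis P1·P3 via (21.76,34.37): [(21.6861, 25.4414) (2.5138, 0) (61, 0) (61, 31.3377)]  |A|=1359.9892
5. canonical 4-gon: [(21.6861, 25.4414) (2.5138, 0) (61, 0) (61, 31.3377)]
6. shoelace: 1359.9892

Area of P1's cell: 1359.9892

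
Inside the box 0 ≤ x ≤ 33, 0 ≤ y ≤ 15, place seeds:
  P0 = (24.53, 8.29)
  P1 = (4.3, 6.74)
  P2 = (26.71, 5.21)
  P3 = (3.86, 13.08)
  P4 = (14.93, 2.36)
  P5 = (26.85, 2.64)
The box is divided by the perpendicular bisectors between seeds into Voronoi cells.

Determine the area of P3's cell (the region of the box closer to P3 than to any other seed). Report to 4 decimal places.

Area of P3's cell: 68.6201

1. box [0,33]×[0,15]: [(0, 0) (33, 0) (33, 15) (0, 15)]
2. ⊥bis P3·P0 via (14.195,10.685): [(0, 0) (11.7189, 0) (15.1949, 15) (0, 15)]  |A|=201.8538
3. ⊥bis P3·P1 via (4.08,9.91): [(0, 9.6268) (14.1778, 10.6108) (15.1949, 15) (0, 15)]  |A|=71.4366
4. ⊥bis P3·P2 via (15.285,9.145): [(0, 9.6268) (14.1778, 10.6108) (15.1949, 15) (0, 15)]  |A|=71.4366
5. ⊥bis P3·P4 via (9.395,7.72): [(0, 9.6268) (12.0515, 10.4632) (14.8018, 13.3033) (15.1949, 15) (0, 15)]  |A|=68.6201
6. ⊥bis P3·P5 via (15.355,7.86): [(0, 9.6268) (12.0515, 10.4632) (14.8018, 13.3033) (15.1949, 15) (0, 15)]  |A|=68.6201
7. canonical 5-gon: [(0, 9.6268) (12.0515, 10.4632) (14.8018, 13.3033) (15.1949, 15) (0, 15)]
8. shoelace: 68.6201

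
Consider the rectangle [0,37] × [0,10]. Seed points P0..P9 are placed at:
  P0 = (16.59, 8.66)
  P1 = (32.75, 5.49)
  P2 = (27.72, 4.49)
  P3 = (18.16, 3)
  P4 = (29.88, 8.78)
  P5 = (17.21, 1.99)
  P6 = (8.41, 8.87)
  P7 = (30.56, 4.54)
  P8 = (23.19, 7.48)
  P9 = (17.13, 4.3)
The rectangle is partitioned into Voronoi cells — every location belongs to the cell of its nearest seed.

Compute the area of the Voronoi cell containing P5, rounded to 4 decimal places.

1. box [0,37]×[0,10]: [(0, 0) (37, 0) (37, 10) (0, 10)]
2. ⊥bis P5·P0 via (16.9,5.325): [(0, 3.7541) (0, 0) (37, 0) (37, 7.1934)]  |A|=202.5278
3. ⊥bis P5·P1 via (24.98,3.74): [(24.4646, 6.0282) (0, 3.7541) (0, 0) (25.8223, 0)]  |A|=123.7518
4. ⊥bis P5·P2 via (22.465,3.24): [(21.8594, 5.786) (0, 3.7541) (0, 0) (23.2357, 0)]  |A|=108.2518
5. ⊥bis P5·P3 via (17.685,2.495): [(14.8763, 5.1369) (0, 3.7541) (0, 0) (20.3376, 0)]  |A|=80.1593
6. ⊥bis P5·P4 via (23.545,5.385): [(14.8763, 5.1369) (0, 3.7541) (0, 0) (20.3376, 0)]  |A|=80.1593
7. ⊥bis P5·P6 via (12.81,5.43): [(14.8763, 5.1369) (12.401, 4.9068) (8.5647, 0) (20.3376, 0)]  |A|=35.8695
8. ⊥bis P5·P7 via (23.885,3.265): [(14.8763, 5.1369) (12.401, 4.9068) (8.5647, 0) (20.3376, 0)]  |A|=35.8695
9. ⊥bis P5·P8 via (20.2,4.735): [(14.8763, 5.1369) (12.401, 4.9068) (8.5647, 0) (20.3376, 0)]  |A|=35.8695
10. ⊥bis P5·P9 via (17.17,3.145): [(17.0002, 3.1391) (10.8525, 2.9262) (8.5647, 0) (20.3376, 0)]  |A|=27.2294
11. canonical 4-gon: [(17.0002, 3.1391) (10.8525, 2.9262) (8.5647, 0) (20.3376, 0)]
12. shoelace: 27.2294

Area of P5's cell: 27.2294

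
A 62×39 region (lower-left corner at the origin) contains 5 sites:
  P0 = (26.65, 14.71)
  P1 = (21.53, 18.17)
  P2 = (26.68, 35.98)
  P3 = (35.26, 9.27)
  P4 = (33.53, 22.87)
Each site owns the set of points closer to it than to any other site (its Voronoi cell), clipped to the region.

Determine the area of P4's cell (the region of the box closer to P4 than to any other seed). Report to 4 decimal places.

1. box [0,62]×[0,39]: [(0, 0) (62, 0) (62, 39) (0, 39)]
2. ⊥bis P4·P0 via (30.09,18.79): [(52.3758, 0) (62, 0) (62, 39) (6.12, 39)]  |A|=1277.3316
3. ⊥bis P4·P1 via (27.53,20.52): [(27.2795, 21.1597) (52.3758, 0) (62, 0) (62, 39) (20.292, 39)]  |A|=1150.915
4. ⊥bis P4·P2 via (30.105,29.425): [(25.0722, 26.7953) (27.2795, 21.1597) (52.3758, 0) (62, 0) (62, 39) (48.4303, 39)]  |A|=979.2058
5. ⊥bis P4·P3 via (34.395,16.07): [(25.0722, 26.7953) (27.2795, 21.1597) (33.4575, 15.9507) (62, 19.5815) (62, 39) (48.4303, 39)]  |A|=622.9965
6. canonical 6-gon: [(25.0722, 26.7953) (27.2795, 21.1597) (33.4575, 15.9507) (62, 19.5815) (62, 39) (48.4303, 39)]
7. shoelace: 622.9965

Area of P4's cell: 622.9965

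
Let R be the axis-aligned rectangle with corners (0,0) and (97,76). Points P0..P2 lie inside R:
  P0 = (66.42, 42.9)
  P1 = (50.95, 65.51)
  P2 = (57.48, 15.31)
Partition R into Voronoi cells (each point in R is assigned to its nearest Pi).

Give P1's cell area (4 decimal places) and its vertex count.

Area of P1's cell: 2468.0585 (4 vertices)

1. box [0,97]×[0,76]: [(0, 0) (97, 0) (97, 76) (0, 76)]
2. ⊥bis P1·P0 via (58.685,54.205): [(0, 14.0521) (90.5392, 76) (0, 76)]  |A|=2804.3574
3. ⊥bis P1·P2 via (54.215,40.41): [(0, 33.3577) (34.8395, 37.8896) (90.5392, 76) (0, 76)]  |A|=2468.0585
4. canonical 4-gon: [(0, 33.3577) (34.8395, 37.8896) (90.5392, 76) (0, 76)]
5. shoelace: 2468.0585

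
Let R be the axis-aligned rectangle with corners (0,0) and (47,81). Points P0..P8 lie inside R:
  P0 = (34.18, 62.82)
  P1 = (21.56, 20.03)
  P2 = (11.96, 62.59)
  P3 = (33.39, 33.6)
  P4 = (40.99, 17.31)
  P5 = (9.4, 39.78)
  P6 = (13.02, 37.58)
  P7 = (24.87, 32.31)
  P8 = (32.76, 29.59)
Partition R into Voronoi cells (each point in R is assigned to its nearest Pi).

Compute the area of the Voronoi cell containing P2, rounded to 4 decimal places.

1. box [0,47]×[0,81]: [(0, 0) (47, 0) (47, 81) (0, 81)]
2. ⊥bis P2·P0 via (23.07,62.705): [(0, 0) (23.7191, 0) (22.8806, 81) (0, 81)]  |A|=1887.2874
3. ⊥bis P2·P1 via (16.76,41.31): [(0, 37.5295) (23.2762, 42.7798) (22.8806, 81) (0, 81)]  |A|=943.1652
4. ⊥bis P2·P3 via (22.675,48.095): [(0, 37.5295) (12.0633, 40.2506) (23.2171, 48.4957) (22.8806, 81) (0, 81)]  |A|=911.0443
5. ⊥bis P2·P4 via (26.475,39.95): [(0, 37.5295) (12.0633, 40.2506) (23.2171, 48.4957) (22.8806, 81) (0, 81)]  |A|=911.0443
6. ⊥bis P2·P5 via (10.68,51.185): [(0, 52.3836) (23.2038, 49.7794) (22.8806, 81) (0, 81)]  |A|=689.1772
7. ⊥bis P2·P6 via (12.49,50.085): [(0, 52.3836) (18.2906, 50.3308) (23.1959, 50.5388) (22.8806, 81) (0, 81)]  |A|=687.314
8. ⊥bis P2·P7 via (18.415,47.45): [(0, 52.3836) (18.2906, 50.3308) (23.1959, 50.5388) (22.8806, 81) (0, 81)]  |A|=687.314
9. ⊥bis P2·P8 via (22.36,46.09): [(0, 52.3836) (18.2906, 50.3308) (23.1959, 50.5388) (22.8806, 81) (0, 81)]  |A|=687.314
10. canonical 5-gon: [(0, 52.3836) (18.2906, 50.3308) (23.1959, 50.5388) (22.8806, 81) (0, 81)]
11. shoelace: 687.314

Area of P2's cell: 687.3140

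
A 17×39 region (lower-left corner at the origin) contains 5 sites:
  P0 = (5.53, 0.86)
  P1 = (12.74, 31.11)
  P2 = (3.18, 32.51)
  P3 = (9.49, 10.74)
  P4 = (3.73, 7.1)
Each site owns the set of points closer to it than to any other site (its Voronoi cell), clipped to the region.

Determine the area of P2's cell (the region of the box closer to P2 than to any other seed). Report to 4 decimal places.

Area of P2's cell: 140.3081

1. box [0,17]×[0,39]: [(0, 0) (17, 0) (17, 39) (0, 39)]
2. ⊥bis P2·P0 via (4.355,16.685): [(0, 16.3616) (17, 17.6239) (17, 39) (0, 39)]  |A|=374.123
3. ⊥bis P2·P1 via (7.96,31.81): [(0, 16.3616) (5.7603, 16.7893) (9.0129, 39) (0, 39)]  |A|=165.2936
4. ⊥bis P2·P3 via (6.335,21.625): [(0, 19.7888) (6.4744, 21.6654) (9.0129, 39) (0, 39)]  |A|=140.3081
5. ⊥bis P2·P4 via (3.455,19.805): [(0, 19.7888) (6.4744, 21.6654) (9.0129, 39) (0, 39)]  |A|=140.3081
6. canonical 4-gon: [(0, 19.7888) (6.4744, 21.6654) (9.0129, 39) (0, 39)]
7. shoelace: 140.3081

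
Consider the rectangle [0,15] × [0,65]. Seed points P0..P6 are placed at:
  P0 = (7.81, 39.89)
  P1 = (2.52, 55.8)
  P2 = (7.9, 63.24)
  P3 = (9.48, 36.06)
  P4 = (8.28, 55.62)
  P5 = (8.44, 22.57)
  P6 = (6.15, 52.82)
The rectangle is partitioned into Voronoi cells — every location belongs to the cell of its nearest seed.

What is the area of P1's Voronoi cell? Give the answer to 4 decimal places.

1. box [0,15]×[0,65]: [(0, 0) (15, 0) (15, 65) (0, 65)]
2. ⊥bis P1·P0 via (5.165,47.845): [(0, 46.1277) (15, 51.1151) (15, 65) (0, 65)]  |A|=245.6794
3. ⊥bis P1·P2 via (5.21,59.52): [(0, 63.2874) (0, 46.1277) (15, 51.1151) (15, 52.4407)]  |A|=138.6402
4. ⊥bis P1·P3 via (6,45.93): [(0, 63.2874) (0, 46.1277) (15, 51.1151) (15, 52.4407)]  |A|=138.6402
5. ⊥bis P1·P4 via (5.4,55.71): [(5.5122, 59.3014) (0, 63.2874) (0, 46.1277) (5.1541, 47.8414)]  |A|=76.5207
6. ⊥bis P1·P5 via (5.48,39.185): [(5.5122, 59.3014) (0, 63.2874) (0, 46.1277) (5.1541, 47.8414)]  |A|=76.5207
7. ⊥bis P1·P6 via (4.335,54.31): [(5.3967, 55.6032) (5.5122, 59.3014) (0, 63.2874) (0, 49.0294)]  |A|=48.8959
8. canonical 4-gon: [(5.3967, 55.6032) (5.5122, 59.3014) (0, 63.2874) (0, 49.0294)]
9. shoelace: 48.8959

Area of P1's cell: 48.8959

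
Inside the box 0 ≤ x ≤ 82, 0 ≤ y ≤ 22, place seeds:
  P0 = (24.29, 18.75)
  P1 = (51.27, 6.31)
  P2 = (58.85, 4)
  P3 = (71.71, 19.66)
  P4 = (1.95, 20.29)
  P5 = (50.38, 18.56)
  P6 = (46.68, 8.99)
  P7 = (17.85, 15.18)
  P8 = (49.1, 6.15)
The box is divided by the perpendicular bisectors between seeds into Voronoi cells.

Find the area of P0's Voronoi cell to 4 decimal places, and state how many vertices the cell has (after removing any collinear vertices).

1. box [0,82]×[0,22]: [(0, 0) (82, 0) (82, 22) (0, 22)]
2. ⊥bis P0·P1 via (37.78,12.53): [(0, 0) (32.0026, 0) (42.1464, 22) (0, 22)]  |A|=815.64
3. ⊥bis P0·P2 via (41.57,11.375): [(0, 0) (32.0026, 0) (42.1464, 22) (0, 22)]  |A|=815.64
4. ⊥bis P0·P3 via (48,19.205): [(0, 0) (32.0026, 0) (42.1464, 22) (0, 22)]  |A|=815.64
5. ⊥bis P0·P4 via (13.12,19.52): [(11.7744, 0) (32.0026, 0) (42.1464, 22) (13.291, 22)]  |A|=539.9211
6. ⊥bis P0·P5 via (37.335,18.655): [(11.7744, 0) (32.0026, 0) (37.2825, 11.4511) (37.3594, 22) (13.291, 22)]  |A|=514.6718
7. ⊥bis P0·P6 via (35.485,13.87): [(11.7744, 0) (29.4389, 0) (37.331, 18.1048) (37.3594, 22) (13.291, 22)]  |A|=474.1762
8. ⊥bis P0·P7 via (21.07,16.965): [(29.8948, 1.0458) (37.331, 18.1048) (37.3594, 22) (18.2789, 22)]  |A|=214.1495
9. ⊥bis P0·P8 via (36.695,12.45): [(29.8948, 1.0458) (37.331, 18.1048) (37.3594, 22) (18.2789, 22)]  |A|=214.1495
10. canonical 4-gon: [(29.8948, 1.0458) (37.331, 18.1048) (37.3594, 22) (18.2789, 22)]
11. shoelace: 214.1495

Area of P0's cell: 214.1495 (4 vertices)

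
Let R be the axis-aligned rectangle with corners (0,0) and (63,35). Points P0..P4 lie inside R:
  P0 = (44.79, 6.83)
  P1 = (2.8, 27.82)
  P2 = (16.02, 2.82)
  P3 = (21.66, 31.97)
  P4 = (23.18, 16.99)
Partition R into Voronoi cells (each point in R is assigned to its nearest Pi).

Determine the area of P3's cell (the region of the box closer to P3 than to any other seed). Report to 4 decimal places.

1. box [0,63]×[0,35]: [(0, 0) (63, 0) (63, 35) (0, 35)]
2. ⊥bis P3·P0 via (33.225,19.4): [(0, 0) (12.1391, 0) (50.1806, 35) (0, 35)]  |A|=1090.5961
3. ⊥bis P3·P1 via (12.23,29.895): [(17.6853, 5.1028) (50.1806, 35) (11.1067, 35)]  |A|=584.1015
4. ⊥bis P3·P2 via (18.84,17.395): [(14.8089, 18.1749) (28.9249, 15.4437) (50.1806, 35) (11.1067, 35)]  |A|=495.7659
5. ⊥bis P3·P4 via (22.42,24.48): [(13.6181, 23.5869) (40.7702, 26.342) (50.1806, 35) (11.1067, 35)]  |A|=327.5568
6. canonical 4-gon: [(13.6181, 23.5869) (40.7702, 26.342) (50.1806, 35) (11.1067, 35)]
7. shoelace: 327.5568

Area of P3's cell: 327.5568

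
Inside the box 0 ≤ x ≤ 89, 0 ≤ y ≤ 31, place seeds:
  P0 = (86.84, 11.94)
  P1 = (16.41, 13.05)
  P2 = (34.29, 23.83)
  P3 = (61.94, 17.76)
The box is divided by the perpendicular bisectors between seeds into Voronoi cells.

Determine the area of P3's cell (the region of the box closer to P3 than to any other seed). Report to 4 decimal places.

Area of P3's cell: 855.2695

1. box [0,89]×[0,31]: [(0, 0) (89, 0) (89, 31) (0, 31)]
2. ⊥bis P3·P0 via (74.39,14.85): [(0, 0) (70.919, 0) (78.1648, 31) (0, 31)]  |A|=2310.7998
3. ⊥bis P3·P1 via (39.175,15.405): [(40.7686, 0) (70.919, 0) (78.1648, 31) (37.5617, 31)]  |A|=1096.6794
4. ⊥bis P3·P2 via (48.115,20.795): [(43.5499, 0) (70.919, 0) (78.1648, 31) (50.3553, 31)]  |A|=855.2695
5. canonical 4-gon: [(43.5499, 0) (70.919, 0) (78.1648, 31) (50.3553, 31)]
6. shoelace: 855.2695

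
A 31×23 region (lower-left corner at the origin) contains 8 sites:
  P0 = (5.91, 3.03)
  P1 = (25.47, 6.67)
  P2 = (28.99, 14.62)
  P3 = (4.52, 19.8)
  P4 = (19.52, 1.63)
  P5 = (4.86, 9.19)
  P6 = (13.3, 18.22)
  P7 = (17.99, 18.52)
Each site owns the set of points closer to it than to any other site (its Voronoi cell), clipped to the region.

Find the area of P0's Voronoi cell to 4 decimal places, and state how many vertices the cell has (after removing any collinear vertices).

Area of P0's cell: 80.8414 (4 vertices)

1. box [0,31]×[0,23]: [(0, 0) (31, 0) (31, 23) (0, 23)]
2. ⊥bis P0·P1 via (15.69,4.85): [(0, 0) (16.5926, 0) (12.3124, 23) (0, 23)]  |A|=332.4069
3. ⊥bis P0·P2 via (17.45,8.825): [(0, 0) (16.5926, 0) (13.4785, 16.7337) (10.3318, 23) (0, 23)]  |A|=326.2014
4. ⊥bis P0·P3 via (5.215,11.415): [(0, 10.9827) (0, 0) (16.5926, 0) (14.3277, 12.1703)]  |A|=179.6473
5. ⊥bis P0·P4 via (12.715,2.33): [(13.7221, 12.1201) (0, 10.9827) (0, 0) (12.4753, 0)]  |A|=150.9542
6. ⊥bis P0·P5 via (5.385,6.11): [(13.2416, 7.4492) (0, 5.1921) (0, 0) (12.4753, 0)]  |A|=80.8414
7. ⊥bis P0·P6 via (9.605,10.625): [(13.2416, 7.4492) (0, 5.1921) (0, 0) (12.4753, 0)]  |A|=80.8414
8. ⊥bis P0·P7 via (11.95,10.775): [(13.2416, 7.4492) (0, 5.1921) (0, 0) (12.4753, 0)]  |A|=80.8414
9. canonical 4-gon: [(13.2416, 7.4492) (0, 5.1921) (0, 0) (12.4753, 0)]
10. shoelace: 80.8414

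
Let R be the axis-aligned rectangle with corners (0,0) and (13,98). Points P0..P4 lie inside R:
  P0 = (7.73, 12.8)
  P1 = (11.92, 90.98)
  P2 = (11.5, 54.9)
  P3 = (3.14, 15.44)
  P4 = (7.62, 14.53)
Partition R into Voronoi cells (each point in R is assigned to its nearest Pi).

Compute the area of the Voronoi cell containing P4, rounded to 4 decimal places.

Area of P4's cell: 119.7853

1. box [0,13]×[0,98]: [(0, 0) (13, 0) (13, 98) (0, 98)]
2. ⊥bis P4·P0 via (7.675,13.665): [(0, 13.177) (13, 14.0036) (13, 98) (0, 98)]  |A|=1097.3262
3. ⊥bis P4·P1 via (9.77,52.755): [(0, 53.3045) (0, 13.177) (13, 14.0036) (13, 52.5733)]  |A|=511.5323
4. ⊥bis P4·P2 via (9.56,34.715): [(0, 35.6338) (0, 13.177) (13, 14.0036) (13, 34.3844)]  |A|=278.4445
5. ⊥bis P4·P3 via (5.38,14.985): [(9.391, 34.7312) (5.0783, 13.4999) (13, 14.0036) (13, 34.3844)]  |A|=119.7853
6. canonical 4-gon: [(9.391, 34.7312) (5.0783, 13.4999) (13, 14.0036) (13, 34.3844)]
7. shoelace: 119.7853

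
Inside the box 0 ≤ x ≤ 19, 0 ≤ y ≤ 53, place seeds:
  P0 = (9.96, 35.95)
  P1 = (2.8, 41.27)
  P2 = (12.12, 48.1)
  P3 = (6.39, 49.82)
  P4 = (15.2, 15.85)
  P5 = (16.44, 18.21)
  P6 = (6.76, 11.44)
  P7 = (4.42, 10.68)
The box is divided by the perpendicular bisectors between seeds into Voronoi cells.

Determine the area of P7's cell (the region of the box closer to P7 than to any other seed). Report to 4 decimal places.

Area of P7's cell: 127.7980

1. box [0,19]×[0,53]: [(0, 0) (19, 0) (19, 53) (0, 53)]
2. ⊥bis P7·P0 via (7.19,23.315): [(0, 24.8913) (0, 0) (19, 0) (19, 20.7259)]  |A|=433.3629
3. ⊥bis P7·P1 via (3.61,25.975): [(0, 24.8913) (0, 0) (19, 0) (19, 20.7259)]  |A|=433.3629
4. ⊥bis P7·P2 via (8.27,29.39): [(0, 24.8913) (0, 0) (19, 0) (19, 20.7259)]  |A|=433.3629
5. ⊥bis P7·P3 via (5.405,30.25): [(0, 24.8913) (0, 0) (19, 0) (19, 20.7259)]  |A|=433.3629
6. ⊥bis P7·P4 via (9.81,13.265): [(4.7316, 23.854) (0, 24.8913) (0, 0) (16.1718, 0)]  |A|=251.7686
7. ⊥bis P7·P5 via (10.43,14.445): [(5.3714, 22.5199) (4.5045, 23.9037) (0, 24.8913) (0, 0) (16.1718, 0)]  |A|=251.6331
8. ⊥bis P7·P6 via (5.59,11.06): [(1.1819, 24.6322) (0, 24.8913) (0, 0) (9.1821, 0)]  |A|=127.798
9. canonical 4-gon: [(1.1819, 24.6322) (0, 24.8913) (0, 0) (9.1821, 0)]
10. shoelace: 127.798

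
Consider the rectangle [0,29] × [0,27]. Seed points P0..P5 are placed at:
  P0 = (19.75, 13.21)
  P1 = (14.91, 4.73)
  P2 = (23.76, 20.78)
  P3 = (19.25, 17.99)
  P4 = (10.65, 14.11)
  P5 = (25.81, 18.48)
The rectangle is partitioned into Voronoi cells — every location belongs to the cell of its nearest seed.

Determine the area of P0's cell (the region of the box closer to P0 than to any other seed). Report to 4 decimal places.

1. box [0,29]×[0,27]: [(0, 0) (29, 0) (29, 27) (0, 27)]
2. ⊥bis P0·P1 via (17.33,8.97): [(0, 18.8612) (29, 2.3093) (29, 27) (0, 27)]  |A|=476.0282
3. ⊥bis P0·P2 via (21.755,16.995): [(0, 18.8612) (29, 2.3093) (29, 13.1572) (2.8678, 27) (0, 27)]  |A|=295.1559
4. ⊥bis P0·P3 via (19.5,15.6): [(7.8491, 14.3813) (29, 2.3093) (29, 13.1572) (23.5823, 16.027)]  |A|=141.7554
5. ⊥bis P0·P4 via (15.2,13.66): [(15.3489, 15.1658) (14.8747, 10.3713) (29, 2.3093) (29, 13.1572) (23.5823, 16.027)]  |A|=123.9626
6. ⊥bis P0·P5 via (22.78,15.845): [(22.7018, 15.9349) (15.3489, 15.1658) (14.8747, 10.3713) (29, 2.3093) (29, 8.6926)]  |A|=108.3902
7. canonical 5-gon: [(22.7018, 15.9349) (15.3489, 15.1658) (14.8747, 10.3713) (29, 2.3093) (29, 8.6926)]
8. shoelace: 108.3902

Area of P0's cell: 108.3902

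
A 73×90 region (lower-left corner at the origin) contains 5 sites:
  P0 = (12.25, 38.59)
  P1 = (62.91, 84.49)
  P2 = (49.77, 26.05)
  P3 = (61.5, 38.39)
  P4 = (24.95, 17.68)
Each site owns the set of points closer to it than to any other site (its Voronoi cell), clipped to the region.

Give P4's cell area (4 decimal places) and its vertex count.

1. box [0,73]×[0,90]: [(0, 0) (73, 0) (73, 90) (0, 90)]
2. ⊥bis P4·P0 via (18.6,28.135): [(0, 16.838) (0, 0) (73, 0) (73, 61.1757)]  |A|=2847.4987
3. ⊥bis P4·P1 via (43.93,51.085): [(50.3657, 47.4284) (0, 16.838) (0, 0) (73, 0) (73, 34.5681)]  |A|=2546.3766
4. ⊥bis P4·P2 via (37.36,21.865): [(32.4158, 36.5262) (0, 16.838) (0, 0) (44.7335, 0)]  |A|=1089.8822
5. ⊥bis P4·P3 via (43.225,28.035): [(32.4158, 36.5262) (0, 16.838) (0, 0) (44.7335, 0)]  |A|=1089.8822
6. canonical 4-gon: [(32.4158, 36.5262) (0, 16.838) (0, 0) (44.7335, 0)]
7. shoelace: 1089.8822

Area of P4's cell: 1089.8822 (4 vertices)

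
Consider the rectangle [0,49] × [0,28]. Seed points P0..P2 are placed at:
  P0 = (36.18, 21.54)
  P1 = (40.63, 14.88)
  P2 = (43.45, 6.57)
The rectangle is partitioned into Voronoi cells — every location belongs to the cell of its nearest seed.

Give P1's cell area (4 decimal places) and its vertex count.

1. box [0,49]×[0,28]: [(0, 0) (49, 0) (49, 28) (0, 28)]
2. ⊥bis P1·P0 via (38.405,18.21): [(11.1514, 0) (49, 0) (49, 25.2892)]  |A|=478.5814
3. ⊥bis P1·P2 via (42.04,10.725): [(11.8902, 0.4937) (49, 13.0869) (49, 25.2892)]  |A|=226.4136
4. canonical 3-gon: [(11.8902, 0.4937) (49, 13.0869) (49, 25.2892)]
5. shoelace: 226.4136

Area of P1's cell: 226.4136 (3 vertices)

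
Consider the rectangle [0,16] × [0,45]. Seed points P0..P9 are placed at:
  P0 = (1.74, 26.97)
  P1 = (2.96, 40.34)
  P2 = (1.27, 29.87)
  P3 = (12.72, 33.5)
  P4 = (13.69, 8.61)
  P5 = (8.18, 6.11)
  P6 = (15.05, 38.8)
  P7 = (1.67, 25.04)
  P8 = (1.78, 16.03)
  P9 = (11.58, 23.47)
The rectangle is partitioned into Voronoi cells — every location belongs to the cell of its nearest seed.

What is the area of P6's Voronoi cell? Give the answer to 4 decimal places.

Area of P6's cell: 55.8745

1. box [0,16]×[0,45]: [(0, 0) (16, 0) (16, 45) (0, 45)]
2. ⊥bis P6·P0 via (8.395,32.885): [(0, 42.3303) (16, 24.3286) (16, 45) (0, 45)]  |A|=186.7293
3. ⊥bis P6·P1 via (9.005,39.57): [(8.1838, 33.1227) (16, 24.3286) (16, 45) (9.6967, 45)]  |A|=118.2199
4. ⊥bis P6·P2 via (8.16,34.335): [(8.3089, 34.1052) (10.9963, 29.9582) (16, 24.3286) (16, 45) (9.6967, 45)]  |A|=116.6401
5. ⊥bis P6·P3 via (13.885,36.15): [(8.8512, 38.363) (16, 35.2202) (16, 45) (9.6967, 45)]  |A|=55.8745
6. ⊥bis P6·P4 via (14.37,23.705): [(8.8512, 38.363) (16, 35.2202) (16, 45) (9.6967, 45)]  |A|=55.8745
7. ⊥bis P6·P5 via (11.615,22.455): [(8.8512, 38.363) (16, 35.2202) (16, 45) (9.6967, 45)]  |A|=55.8745
8. ⊥bis P6·P7 via (8.36,31.92): [(8.8512, 38.363) (16, 35.2202) (16, 45) (9.6967, 45)]  |A|=55.8745
9. ⊥bis P6·P8 via (8.415,27.415): [(8.8512, 38.363) (16, 35.2202) (16, 45) (9.6967, 45)]  |A|=55.8745
10. ⊥bis P6·P9 via (13.315,31.135): [(8.8512, 38.363) (16, 35.2202) (16, 45) (9.6967, 45)]  |A|=55.8745
11. canonical 4-gon: [(8.8512, 38.363) (16, 35.2202) (16, 45) (9.6967, 45)]
12. shoelace: 55.8745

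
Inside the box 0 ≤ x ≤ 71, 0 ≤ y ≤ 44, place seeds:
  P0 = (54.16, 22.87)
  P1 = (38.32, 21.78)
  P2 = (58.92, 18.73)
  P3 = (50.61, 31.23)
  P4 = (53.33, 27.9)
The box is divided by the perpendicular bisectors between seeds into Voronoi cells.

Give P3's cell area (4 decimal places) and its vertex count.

Area of P3's cell: 374.3352 (3 vertices)

1. box [0,71]×[0,44]: [(0, 0) (71, 0) (71, 44) (0, 44)]
2. ⊥bis P3·P0 via (52.385,27.05): [(0, 4.8052) (71, 34.9547) (71, 44) (0, 44)]  |A|=1712.5247
3. ⊥bis P3·P1 via (44.465,26.505): [(46.0986, 24.3805) (71, 34.9547) (71, 44) (31.0128, 44)]  |A|=504.8849
4. ⊥bis P3·P2 via (54.765,24.98): [(46.0986, 24.3805) (67.5925, 33.5077) (71, 35.773) (71, 44) (31.0128, 44)]  |A|=503.4907
5. ⊥bis P3·P4 via (51.97,29.565): [(45.915, 24.6192) (69.6423, 44) (31.0128, 44)]  |A|=374.3352
6. canonical 3-gon: [(45.915, 24.6192) (69.6423, 44) (31.0128, 44)]
7. shoelace: 374.3352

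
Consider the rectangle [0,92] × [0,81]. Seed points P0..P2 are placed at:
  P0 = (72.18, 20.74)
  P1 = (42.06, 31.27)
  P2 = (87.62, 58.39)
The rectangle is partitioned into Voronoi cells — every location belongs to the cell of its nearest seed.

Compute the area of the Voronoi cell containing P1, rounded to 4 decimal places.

Area of P1's cell: 4459.6220

1. box [0,92]×[0,81]: [(0, 0) (92, 0) (92, 81) (0, 81)]
2. ⊥bis P1·P0 via (57.12,26.005): [(0, 0) (48.0286, 0) (76.3463, 81) (0, 81)]  |A|=5037.1855
3. ⊥bis P1·P2 via (64.84,44.83): [(0, 0) (48.0286, 0) (64.1226, 46.0352) (43.3095, 81) (0, 81)]  |A|=4459.622
4. canonical 5-gon: [(0, 0) (48.0286, 0) (64.1226, 46.0352) (43.3095, 81) (0, 81)]
5. shoelace: 4459.622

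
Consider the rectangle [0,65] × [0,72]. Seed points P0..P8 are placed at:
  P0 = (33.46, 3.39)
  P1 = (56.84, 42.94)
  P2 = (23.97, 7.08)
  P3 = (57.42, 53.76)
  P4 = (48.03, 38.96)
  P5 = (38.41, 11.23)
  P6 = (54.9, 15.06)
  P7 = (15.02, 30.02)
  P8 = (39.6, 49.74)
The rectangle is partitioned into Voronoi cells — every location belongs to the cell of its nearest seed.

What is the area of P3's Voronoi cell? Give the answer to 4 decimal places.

Area of P3's cell: 434.9244

1. box [0,65]×[0,72]: [(0, 0) (65, 0) (65, 72) (0, 72)]
2. ⊥bis P3·P0 via (45.44,28.575): [(0, 50.1899) (65, 19.2707) (65, 72) (0, 72)]  |A|=2422.5306
3. ⊥bis P3·P1 via (57.13,48.35): [(0, 51.4124) (65, 47.9281) (65, 72) (0, 72)]  |A|=1451.432
4. ⊥bis P3·P2 via (40.695,30.42): [(0, 59.5813) (12.3215, 50.7519) (65, 47.9281) (65, 72) (0, 72)]  |A|=1401.1059
5. ⊥bis P3·P4 via (52.725,46.36): [(48.8925, 48.7916) (65, 47.9281) (65, 72) (12.3126, 72)]  |A|=805.2643
6. ⊥bis P3·P5 via (47.915,32.495): [(48.8925, 48.7916) (65, 47.9281) (65, 72) (12.3126, 72)]  |A|=805.2643
7. ⊥bis P3·P6 via (56.16,34.41): [(48.8925, 48.7916) (65, 47.9281) (65, 72) (12.3126, 72)]  |A|=805.2643
8. ⊥bis P3·P7 via (36.22,41.89): [(23.2447, 65.064) (48.8925, 48.7916) (65, 47.9281) (65, 72) (19.3612, 72)]  |A|=780.8199
9. ⊥bis P3·P8 via (48.51,51.75): [(49.1809, 48.7761) (65, 47.9281) (65, 72) (43.9418, 72)]  |A|=434.9244
10. canonical 4-gon: [(49.1809, 48.7761) (65, 47.9281) (65, 72) (43.9418, 72)]
11. shoelace: 434.9244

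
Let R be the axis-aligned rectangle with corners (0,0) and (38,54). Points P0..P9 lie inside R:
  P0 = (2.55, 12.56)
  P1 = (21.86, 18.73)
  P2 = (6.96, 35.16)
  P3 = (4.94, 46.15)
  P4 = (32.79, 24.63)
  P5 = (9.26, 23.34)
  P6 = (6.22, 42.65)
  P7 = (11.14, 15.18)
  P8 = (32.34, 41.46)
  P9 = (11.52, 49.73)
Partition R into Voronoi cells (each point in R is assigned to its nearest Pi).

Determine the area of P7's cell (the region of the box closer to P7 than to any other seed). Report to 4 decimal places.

Area of P7's cell: 208.3585

1. box [0,38]×[0,54]: [(0, 0) (38, 0) (38, 54) (0, 54)]
2. ⊥bis P7·P0 via (6.845,13.87): [(0, 36.3122) (11.0754, 0) (38, 0) (38, 54) (0, 54)]  |A|=1850.9134
3. ⊥bis P7·P1 via (16.5,16.955): [(0, 36.3122) (11.0754, 0) (22.1148, 0) (4.2323, 54) (0, 54)]  |A|=510.2841
4. ⊥bis P7·P2 via (9.05,25.17): [(3.7374, 24.0586) (11.0754, 0) (22.1148, 0) (13.4731, 26.0954)]  |A|=268.6239
5. ⊥bis P7·P3 via (8.04,30.665): [(3.7374, 24.0586) (11.0754, 0) (22.1148, 0) (13.4731, 26.0954)]  |A|=268.6239
6. ⊥bis P7·P4 via (21.965,19.905): [(3.7374, 24.0586) (11.0754, 0) (22.1148, 0) (13.4731, 26.0954)]  |A|=268.6239
7. ⊥bis P7·P5 via (10.2,19.26): [(5.5292, 18.1839) (11.0754, 0) (22.1148, 0) (15.3442, 20.4452)]  |A|=208.3585
8. ⊥bis P7·P6 via (8.68,28.915): [(5.5292, 18.1839) (11.0754, 0) (22.1148, 0) (15.3442, 20.4452)]  |A|=208.3585
9. ⊥bis P7·P8 via (21.74,28.32): [(5.5292, 18.1839) (11.0754, 0) (22.1148, 0) (15.3442, 20.4452)]  |A|=208.3585
10. ⊥bis P7·P9 via (11.33,32.455): [(5.5292, 18.1839) (11.0754, 0) (22.1148, 0) (15.3442, 20.4452)]  |A|=208.3585
11. canonical 4-gon: [(5.5292, 18.1839) (11.0754, 0) (22.1148, 0) (15.3442, 20.4452)]
12. shoelace: 208.3585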